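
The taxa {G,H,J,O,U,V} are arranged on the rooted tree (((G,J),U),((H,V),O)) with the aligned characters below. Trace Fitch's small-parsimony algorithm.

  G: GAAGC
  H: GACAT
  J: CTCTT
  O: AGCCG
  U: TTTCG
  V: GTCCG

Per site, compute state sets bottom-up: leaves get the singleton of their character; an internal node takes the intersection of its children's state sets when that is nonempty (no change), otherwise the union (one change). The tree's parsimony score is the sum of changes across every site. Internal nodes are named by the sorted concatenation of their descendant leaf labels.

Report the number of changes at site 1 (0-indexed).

[col 0] GJ: children G:{G}, J:{C} ∪→ {C,G}; cost 1
[col 0] GJU: children GJ:{C,G}, U:{T} ∪→ {C,G,T}; cost 1
[col 0] HV: children H:{G}, V:{G} ∩→ {G}; cost 0
[col 0] HOV: children HV:{G}, O:{A} ∪→ {A,G}; cost 1
[col 0] GHJOUV: children GJU:{C,G,T}, HOV:{A,G} ∩→ {G}; cost 0
[col 1] GJ: children G:{A}, J:{T} ∪→ {A,T}; cost 1
[col 1] GJU: children GJ:{A,T}, U:{T} ∩→ {T}; cost 0
[col 1] HV: children H:{A}, V:{T} ∪→ {A,T}; cost 1
[col 1] HOV: children HV:{A,T}, O:{G} ∪→ {A,G,T}; cost 1
[col 1] GHJOUV: children GJU:{T}, HOV:{A,G,T} ∩→ {T}; cost 0
[col 2] GJ: children G:{A}, J:{C} ∪→ {A,C}; cost 1
[col 2] GJU: children GJ:{A,C}, U:{T} ∪→ {A,C,T}; cost 1
[col 2] HV: children H:{C}, V:{C} ∩→ {C}; cost 0
[col 2] HOV: children HV:{C}, O:{C} ∩→ {C}; cost 0
[col 2] GHJOUV: children GJU:{A,C,T}, HOV:{C} ∩→ {C}; cost 0
[col 3] GJ: children G:{G}, J:{T} ∪→ {G,T}; cost 1
[col 3] GJU: children GJ:{G,T}, U:{C} ∪→ {C,G,T}; cost 1
[col 3] HV: children H:{A}, V:{C} ∪→ {A,C}; cost 1
[col 3] HOV: children HV:{A,C}, O:{C} ∩→ {C}; cost 0
[col 3] GHJOUV: children GJU:{C,G,T}, HOV:{C} ∩→ {C}; cost 0
[col 4] GJ: children G:{C}, J:{T} ∪→ {C,T}; cost 1
[col 4] GJU: children GJ:{C,T}, U:{G} ∪→ {C,G,T}; cost 1
[col 4] HV: children H:{T}, V:{G} ∪→ {G,T}; cost 1
[col 4] HOV: children HV:{G,T}, O:{G} ∩→ {G}; cost 0
[col 4] GHJOUV: children GJU:{C,G,T}, HOV:{G} ∩→ {G}; cost 0
per-site changes: [3, 3, 2, 3, 3]; total = 14

3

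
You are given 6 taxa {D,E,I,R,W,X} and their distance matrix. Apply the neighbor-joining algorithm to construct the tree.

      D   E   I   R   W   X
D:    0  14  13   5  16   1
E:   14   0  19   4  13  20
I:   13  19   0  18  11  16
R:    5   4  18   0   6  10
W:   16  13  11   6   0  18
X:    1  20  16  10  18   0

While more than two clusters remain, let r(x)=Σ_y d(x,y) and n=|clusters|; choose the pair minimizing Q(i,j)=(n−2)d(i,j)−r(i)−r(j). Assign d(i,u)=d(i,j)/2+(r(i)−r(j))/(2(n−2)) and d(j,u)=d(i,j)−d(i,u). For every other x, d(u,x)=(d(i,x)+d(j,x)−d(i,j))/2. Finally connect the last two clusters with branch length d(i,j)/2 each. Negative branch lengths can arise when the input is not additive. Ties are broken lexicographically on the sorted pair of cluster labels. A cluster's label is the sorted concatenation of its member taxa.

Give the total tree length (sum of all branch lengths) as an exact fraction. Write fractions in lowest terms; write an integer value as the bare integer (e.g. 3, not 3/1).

step 1: merge (D,X) at d=1, Q=-110; branch lengths D→-3/2, X→5/2; new cluster DX
  updated: d(DX,E)=33/2, d(DX,I)=14, d(DX,R)=7, d(DX,W)=33/2
step 2: merge (E,R) at d=4, Q=-151/2; branch lengths E→59/12, R→-11/12; new cluster ER
  updated: d(DX,ER)=39/4, d(ER,I)=33/2, d(ER,W)=15/2
step 3: merge (DX,ER) at d=39/4, Q=-109/2; branch lengths DX→13/2, ER→13/4; new cluster DERX
  updated: d(DERX,I)=83/8, d(DERX,W)=57/8
step 4: merge (DERX,I) at d=83/8, Q=-57/2; branch lengths DERX→13/4, I→57/8; new cluster DEIRX
  updated: d(DEIRX,W)=31/8
step 5: merge (DEIRX,W) at d=31/8; branch lengths DEIRX→31/16, W→31/16; new cluster DEIRWX
final tree: ((((D:-3/2,X:5/2):13/2,(E:59/12,R:-11/12):13/4):13/4,I:57/8):31/16,W:31/16)
total length: 29

29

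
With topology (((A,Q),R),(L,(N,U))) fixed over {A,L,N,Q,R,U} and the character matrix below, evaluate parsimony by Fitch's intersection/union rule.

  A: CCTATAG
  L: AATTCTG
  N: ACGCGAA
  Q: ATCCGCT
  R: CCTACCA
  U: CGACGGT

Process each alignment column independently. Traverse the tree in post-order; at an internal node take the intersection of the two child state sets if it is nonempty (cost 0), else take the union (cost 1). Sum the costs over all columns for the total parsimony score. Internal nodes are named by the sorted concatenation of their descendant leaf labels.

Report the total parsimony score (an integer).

23

[col 0] AQ: children A:{C}, Q:{A} ∪→ {A,C}; cost 1
[col 0] AQR: children AQ:{A,C}, R:{C} ∩→ {C}; cost 0
[col 0] NU: children N:{A}, U:{C} ∪→ {A,C}; cost 1
[col 0] LNU: children L:{A}, NU:{A,C} ∩→ {A}; cost 0
[col 0] ALNQRU: children AQR:{C}, LNU:{A} ∪→ {A,C}; cost 1
[col 1] AQ: children A:{C}, Q:{T} ∪→ {C,T}; cost 1
[col 1] AQR: children AQ:{C,T}, R:{C} ∩→ {C}; cost 0
[col 1] NU: children N:{C}, U:{G} ∪→ {C,G}; cost 1
[col 1] LNU: children L:{A}, NU:{C,G} ∪→ {A,C,G}; cost 1
[col 1] ALNQRU: children AQR:{C}, LNU:{A,C,G} ∩→ {C}; cost 0
[col 2] AQ: children A:{T}, Q:{C} ∪→ {C,T}; cost 1
[col 2] AQR: children AQ:{C,T}, R:{T} ∩→ {T}; cost 0
[col 2] NU: children N:{G}, U:{A} ∪→ {A,G}; cost 1
[col 2] LNU: children L:{T}, NU:{A,G} ∪→ {A,G,T}; cost 1
[col 2] ALNQRU: children AQR:{T}, LNU:{A,G,T} ∩→ {T}; cost 0
[col 3] AQ: children A:{A}, Q:{C} ∪→ {A,C}; cost 1
[col 3] AQR: children AQ:{A,C}, R:{A} ∩→ {A}; cost 0
[col 3] NU: children N:{C}, U:{C} ∩→ {C}; cost 0
[col 3] LNU: children L:{T}, NU:{C} ∪→ {C,T}; cost 1
[col 3] ALNQRU: children AQR:{A}, LNU:{C,T} ∪→ {A,C,T}; cost 1
[col 4] AQ: children A:{T}, Q:{G} ∪→ {G,T}; cost 1
[col 4] AQR: children AQ:{G,T}, R:{C} ∪→ {C,G,T}; cost 1
[col 4] NU: children N:{G}, U:{G} ∩→ {G}; cost 0
[col 4] LNU: children L:{C}, NU:{G} ∪→ {C,G}; cost 1
[col 4] ALNQRU: children AQR:{C,G,T}, LNU:{C,G} ∩→ {C,G}; cost 0
[col 5] AQ: children A:{A}, Q:{C} ∪→ {A,C}; cost 1
[col 5] AQR: children AQ:{A,C}, R:{C} ∩→ {C}; cost 0
[col 5] NU: children N:{A}, U:{G} ∪→ {A,G}; cost 1
[col 5] LNU: children L:{T}, NU:{A,G} ∪→ {A,G,T}; cost 1
[col 5] ALNQRU: children AQR:{C}, LNU:{A,G,T} ∪→ {A,C,G,T}; cost 1
[col 6] AQ: children A:{G}, Q:{T} ∪→ {G,T}; cost 1
[col 6] AQR: children AQ:{G,T}, R:{A} ∪→ {A,G,T}; cost 1
[col 6] NU: children N:{A}, U:{T} ∪→ {A,T}; cost 1
[col 6] LNU: children L:{G}, NU:{A,T} ∪→ {A,G,T}; cost 1
[col 6] ALNQRU: children AQR:{A,G,T}, LNU:{A,G,T} ∩→ {A,G,T}; cost 0
per-site changes: [3, 3, 3, 3, 3, 4, 4]; total = 23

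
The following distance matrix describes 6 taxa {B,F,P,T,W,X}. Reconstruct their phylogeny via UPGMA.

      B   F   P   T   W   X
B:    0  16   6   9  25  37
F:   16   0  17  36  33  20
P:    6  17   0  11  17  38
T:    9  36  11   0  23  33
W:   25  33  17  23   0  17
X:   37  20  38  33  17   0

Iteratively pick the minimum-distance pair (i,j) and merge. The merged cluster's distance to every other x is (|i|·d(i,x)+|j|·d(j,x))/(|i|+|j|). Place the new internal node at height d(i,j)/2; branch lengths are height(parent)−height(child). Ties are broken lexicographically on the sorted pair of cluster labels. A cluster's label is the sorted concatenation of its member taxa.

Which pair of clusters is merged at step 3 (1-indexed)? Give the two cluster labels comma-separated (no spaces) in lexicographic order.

W,X

step 1: merge (B,P) at d=6; branch lengths B→3, P→3; new cluster BP
  updated: d(BP,F)=33/2, d(BP,T)=10, d(BP,W)=21, d(BP,X)=75/2
step 2: merge (BP,T) at d=10; branch lengths BP→2, T→5; new cluster BPT
  updated: d(BPT,F)=23, d(BPT,W)=65/3, d(BPT,X)=36
step 3: merge (W,X) at d=17; branch lengths W→17/2, X→17/2; new cluster WX
  updated: d(BPT,WX)=173/6, d(F,WX)=53/2
step 4: merge (BPT,F) at d=23; branch lengths BPT→13/2, F→23/2; new cluster BFPT
  updated: d(BFPT,WX)=113/4
step 5: merge (BFPT,WX) at d=113/4; branch lengths BFPT→21/8, WX→45/8; new cluster BFPTWX
final tree: ((((B:3,P:3):2,T:5):13/2,F:23/2):21/8,(W:17/2,X:17/2):45/8)
total length: 225/4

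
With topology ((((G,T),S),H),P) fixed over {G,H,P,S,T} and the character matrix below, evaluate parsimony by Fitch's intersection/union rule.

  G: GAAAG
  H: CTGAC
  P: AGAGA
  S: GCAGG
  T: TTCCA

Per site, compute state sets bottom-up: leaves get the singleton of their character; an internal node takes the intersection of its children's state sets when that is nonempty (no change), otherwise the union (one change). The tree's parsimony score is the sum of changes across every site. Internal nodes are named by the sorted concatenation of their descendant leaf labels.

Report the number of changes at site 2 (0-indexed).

2

GT@0: {G} ∪ {T} = {G,T} (union, +1)
GST@0: {G,T} ∩ {G} = {G} (intersection, +0)
GHST@0: {G} ∪ {C} = {C,G} (union, +1)
GHPST@0: {C,G} ∪ {A} = {A,C,G} (union, +1)
GT@1: {A} ∪ {T} = {A,T} (union, +1)
GST@1: {A,T} ∪ {C} = {A,C,T} (union, +1)
GHST@1: {A,C,T} ∩ {T} = {T} (intersection, +0)
GHPST@1: {T} ∪ {G} = {G,T} (union, +1)
GT@2: {A} ∪ {C} = {A,C} (union, +1)
GST@2: {A,C} ∩ {A} = {A} (intersection, +0)
GHST@2: {A} ∪ {G} = {A,G} (union, +1)
GHPST@2: {A,G} ∩ {A} = {A} (intersection, +0)
GT@3: {A} ∪ {C} = {A,C} (union, +1)
GST@3: {A,C} ∪ {G} = {A,C,G} (union, +1)
GHST@3: {A,C,G} ∩ {A} = {A} (intersection, +0)
GHPST@3: {A} ∪ {G} = {A,G} (union, +1)
GT@4: {G} ∪ {A} = {A,G} (union, +1)
GST@4: {A,G} ∩ {G} = {G} (intersection, +0)
GHST@4: {G} ∪ {C} = {C,G} (union, +1)
GHPST@4: {C,G} ∪ {A} = {A,C,G} (union, +1)
per-site changes: [3, 3, 2, 3, 3]; total = 14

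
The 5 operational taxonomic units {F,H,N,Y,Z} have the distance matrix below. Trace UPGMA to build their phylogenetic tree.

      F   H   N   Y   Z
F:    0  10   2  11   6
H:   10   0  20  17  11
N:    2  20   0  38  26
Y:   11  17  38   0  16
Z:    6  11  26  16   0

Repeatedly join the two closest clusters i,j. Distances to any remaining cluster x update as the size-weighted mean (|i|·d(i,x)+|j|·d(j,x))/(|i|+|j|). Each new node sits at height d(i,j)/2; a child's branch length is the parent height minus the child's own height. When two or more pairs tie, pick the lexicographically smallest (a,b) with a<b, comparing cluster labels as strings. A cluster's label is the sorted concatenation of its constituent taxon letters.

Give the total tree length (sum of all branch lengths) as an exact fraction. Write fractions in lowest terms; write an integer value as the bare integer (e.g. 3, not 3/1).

139/4

step 1: merge (F,N) at d=2; branch lengths F→1, N→1; new cluster FN
  updated: d(FN,H)=15, d(FN,Y)=49/2, d(FN,Z)=16
step 2: merge (H,Z) at d=11; branch lengths H→11/2, Z→11/2; new cluster HZ
  updated: d(FN,HZ)=31/2, d(HZ,Y)=33/2
step 3: merge (FN,HZ) at d=31/2; branch lengths FN→27/4, HZ→9/4; new cluster FHNZ
  updated: d(FHNZ,Y)=41/2
step 4: merge (FHNZ,Y) at d=41/2; branch lengths FHNZ→5/2, Y→41/4; new cluster FHNYZ
final tree: (((F:1,N:1):27/4,(H:11/2,Z:11/2):9/4):5/2,Y:41/4)
total length: 139/4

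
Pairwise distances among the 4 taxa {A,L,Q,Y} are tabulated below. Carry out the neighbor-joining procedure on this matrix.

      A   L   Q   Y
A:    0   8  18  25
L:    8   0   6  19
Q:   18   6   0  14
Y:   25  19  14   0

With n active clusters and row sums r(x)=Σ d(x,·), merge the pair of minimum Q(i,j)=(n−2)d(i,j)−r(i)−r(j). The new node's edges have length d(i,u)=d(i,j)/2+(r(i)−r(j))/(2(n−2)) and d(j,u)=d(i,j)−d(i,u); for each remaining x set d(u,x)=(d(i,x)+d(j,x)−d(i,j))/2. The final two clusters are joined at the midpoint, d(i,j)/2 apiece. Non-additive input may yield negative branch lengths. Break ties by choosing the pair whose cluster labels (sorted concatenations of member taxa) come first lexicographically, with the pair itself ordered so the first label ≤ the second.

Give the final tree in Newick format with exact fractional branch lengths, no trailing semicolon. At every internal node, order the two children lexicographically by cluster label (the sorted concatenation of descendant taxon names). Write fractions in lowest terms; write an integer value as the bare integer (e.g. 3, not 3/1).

step 1: merge (A,L) at d=8, Q=-68; branch lengths A→17/2, L→-1/2; new cluster AL
  updated: d(AL,Q)=8, d(AL,Y)=18
step 2: merge (AL,Q) at d=8, Q=-40; branch lengths AL→6, Q→2; new cluster ALQ
  updated: d(ALQ,Y)=12
step 3: merge (ALQ,Y) at d=12; branch lengths ALQ→6, Y→6; new cluster ALQY
final tree: (((A:17/2,L:-1/2):6,Q:2):6,Y:6)
total length: 28

(((A:17/2,L:-1/2):6,Q:2):6,Y:6)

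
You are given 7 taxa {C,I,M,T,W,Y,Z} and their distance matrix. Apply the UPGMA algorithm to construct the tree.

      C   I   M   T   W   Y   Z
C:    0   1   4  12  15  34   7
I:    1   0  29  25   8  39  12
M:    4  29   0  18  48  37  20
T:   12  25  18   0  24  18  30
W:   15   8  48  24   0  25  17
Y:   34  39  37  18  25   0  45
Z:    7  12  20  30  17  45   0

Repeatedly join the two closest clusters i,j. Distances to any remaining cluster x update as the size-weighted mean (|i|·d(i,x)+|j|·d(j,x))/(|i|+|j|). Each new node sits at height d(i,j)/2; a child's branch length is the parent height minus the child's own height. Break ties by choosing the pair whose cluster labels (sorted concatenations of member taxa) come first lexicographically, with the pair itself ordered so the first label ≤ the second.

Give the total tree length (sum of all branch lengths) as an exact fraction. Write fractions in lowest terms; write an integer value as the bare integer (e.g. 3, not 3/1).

step 1: merge (C,I) at d=1; branch lengths C→1/2, I→1/2; new cluster CI
  updated: d(CI,M)=33/2, d(CI,T)=37/2, d(CI,W)=23/2, d(CI,Y)=73/2, d(CI,Z)=19/2
step 2: merge (CI,Z) at d=19/2; branch lengths CI→17/4, Z→19/4; new cluster CIZ
  updated: d(CIZ,M)=53/3, d(CIZ,T)=67/3, d(CIZ,W)=40/3, d(CIZ,Y)=118/3
step 3: merge (CIZ,W) at d=40/3; branch lengths CIZ→23/12, W→20/3; new cluster CIWZ
  updated: d(CIWZ,M)=101/4, d(CIWZ,T)=91/4, d(CIWZ,Y)=143/4
step 4: merge (M,T) at d=18; branch lengths M→9, T→9; new cluster MT
  updated: d(CIWZ,MT)=24, d(MT,Y)=55/2
step 5: merge (CIWZ,MT) at d=24; branch lengths CIWZ→16/3, MT→3; new cluster CIMTWZ
  updated: d(CIMTWZ,Y)=33
step 6: merge (CIMTWZ,Y) at d=33; branch lengths CIMTWZ→9/2, Y→33/2; new cluster CIMTWYZ
final tree: (((((C:1/2,I:1/2):17/4,Z:19/4):23/12,W:20/3):16/3,(M:9,T:9):3):9/2,Y:33/2)
total length: 791/12

791/12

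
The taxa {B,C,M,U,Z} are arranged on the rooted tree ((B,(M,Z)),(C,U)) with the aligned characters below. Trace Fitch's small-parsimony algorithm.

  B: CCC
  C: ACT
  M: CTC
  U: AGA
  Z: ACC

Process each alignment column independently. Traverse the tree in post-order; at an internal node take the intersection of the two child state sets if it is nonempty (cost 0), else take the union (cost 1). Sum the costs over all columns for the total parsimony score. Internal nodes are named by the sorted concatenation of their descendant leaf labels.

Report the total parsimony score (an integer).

6

MZ@0: {C} ∪ {A} = {A,C} (union, +1)
BMZ@0: {C} ∩ {A,C} = {C} (intersection, +0)
CU@0: {A} ∩ {A} = {A} (intersection, +0)
BCMUZ@0: {C} ∪ {A} = {A,C} (union, +1)
MZ@1: {T} ∪ {C} = {C,T} (union, +1)
BMZ@1: {C} ∩ {C,T} = {C} (intersection, +0)
CU@1: {C} ∪ {G} = {C,G} (union, +1)
BCMUZ@1: {C} ∩ {C,G} = {C} (intersection, +0)
MZ@2: {C} ∩ {C} = {C} (intersection, +0)
BMZ@2: {C} ∩ {C} = {C} (intersection, +0)
CU@2: {T} ∪ {A} = {A,T} (union, +1)
BCMUZ@2: {C} ∪ {A,T} = {A,C,T} (union, +1)
per-site changes: [2, 2, 2]; total = 6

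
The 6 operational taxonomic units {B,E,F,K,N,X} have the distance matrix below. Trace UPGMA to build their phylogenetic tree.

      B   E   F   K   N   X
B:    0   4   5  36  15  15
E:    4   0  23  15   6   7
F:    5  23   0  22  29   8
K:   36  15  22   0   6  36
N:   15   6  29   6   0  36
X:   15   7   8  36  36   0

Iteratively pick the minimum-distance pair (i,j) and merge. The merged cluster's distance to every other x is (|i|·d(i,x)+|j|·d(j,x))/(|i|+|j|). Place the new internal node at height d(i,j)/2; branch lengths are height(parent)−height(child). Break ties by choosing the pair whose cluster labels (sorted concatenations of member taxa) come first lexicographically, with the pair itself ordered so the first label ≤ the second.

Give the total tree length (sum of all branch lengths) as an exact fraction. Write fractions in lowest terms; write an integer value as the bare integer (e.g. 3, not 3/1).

1. join B+E (d=4) ⇒ BE; edges |B|=2, |E|=2
  updated: d(BE,F)=14, d(BE,K)=51/2, d(BE,N)=21/2, d(BE,X)=11
2. join K+N (d=6) ⇒ KN; edges |K|=3, |N|=3
  updated: d(BE,KN)=18, d(F,KN)=51/2, d(KN,X)=36
3. join F+X (d=8) ⇒ FX; edges |F|=4, |X|=4
  updated: d(BE,FX)=25/2, d(FX,KN)=123/4
4. join BE+FX (d=25/2) ⇒ BEFX; edges |BE|=17/4, |FX|=9/4
  updated: d(BEFX,KN)=195/8
5. join BEFX+KN (d=195/8) ⇒ BEFKNX; edges |BEFX|=95/16, |KN|=147/16
final tree: (((B:2,E:2):17/4,(F:4,X:4):9/4):95/16,(K:3,N:3):147/16)
total length: 317/8

317/8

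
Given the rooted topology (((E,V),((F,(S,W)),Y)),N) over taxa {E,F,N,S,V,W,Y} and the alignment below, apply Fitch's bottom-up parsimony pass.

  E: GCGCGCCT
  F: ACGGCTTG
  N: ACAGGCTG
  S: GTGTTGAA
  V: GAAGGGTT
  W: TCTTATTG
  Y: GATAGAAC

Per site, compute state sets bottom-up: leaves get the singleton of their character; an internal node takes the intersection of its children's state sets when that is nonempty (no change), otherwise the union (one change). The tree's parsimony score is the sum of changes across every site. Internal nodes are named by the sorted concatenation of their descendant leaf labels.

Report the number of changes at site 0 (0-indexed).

3

EV@0: {G} ∩ {G} = {G} (intersection, +0)
SW@0: {G} ∪ {T} = {G,T} (union, +1)
FSW@0: {A} ∪ {G,T} = {A,G,T} (union, +1)
FSWY@0: {A,G,T} ∩ {G} = {G} (intersection, +0)
EFSVWY@0: {G} ∩ {G} = {G} (intersection, +0)
EFNSVWY@0: {G} ∪ {A} = {A,G} (union, +1)
EV@1: {C} ∪ {A} = {A,C} (union, +1)
SW@1: {T} ∪ {C} = {C,T} (union, +1)
FSW@1: {C} ∩ {C,T} = {C} (intersection, +0)
FSWY@1: {C} ∪ {A} = {A,C} (union, +1)
EFSVWY@1: {A,C} ∩ {A,C} = {A,C} (intersection, +0)
EFNSVWY@1: {A,C} ∩ {C} = {C} (intersection, +0)
EV@2: {G} ∪ {A} = {A,G} (union, +1)
SW@2: {G} ∪ {T} = {G,T} (union, +1)
FSW@2: {G} ∩ {G,T} = {G} (intersection, +0)
FSWY@2: {G} ∪ {T} = {G,T} (union, +1)
EFSVWY@2: {A,G} ∩ {G,T} = {G} (intersection, +0)
EFNSVWY@2: {G} ∪ {A} = {A,G} (union, +1)
EV@3: {C} ∪ {G} = {C,G} (union, +1)
SW@3: {T} ∩ {T} = {T} (intersection, +0)
FSW@3: {G} ∪ {T} = {G,T} (union, +1)
FSWY@3: {G,T} ∪ {A} = {A,G,T} (union, +1)
EFSVWY@3: {C,G} ∩ {A,G,T} = {G} (intersection, +0)
EFNSVWY@3: {G} ∩ {G} = {G} (intersection, +0)
EV@4: {G} ∩ {G} = {G} (intersection, +0)
SW@4: {T} ∪ {A} = {A,T} (union, +1)
FSW@4: {C} ∪ {A,T} = {A,C,T} (union, +1)
FSWY@4: {A,C,T} ∪ {G} = {A,C,G,T} (union, +1)
EFSVWY@4: {G} ∩ {A,C,G,T} = {G} (intersection, +0)
EFNSVWY@4: {G} ∩ {G} = {G} (intersection, +0)
EV@5: {C} ∪ {G} = {C,G} (union, +1)
SW@5: {G} ∪ {T} = {G,T} (union, +1)
FSW@5: {T} ∩ {G,T} = {T} (intersection, +0)
FSWY@5: {T} ∪ {A} = {A,T} (union, +1)
EFSVWY@5: {C,G} ∪ {A,T} = {A,C,G,T} (union, +1)
EFNSVWY@5: {A,C,G,T} ∩ {C} = {C} (intersection, +0)
EV@6: {C} ∪ {T} = {C,T} (union, +1)
SW@6: {A} ∪ {T} = {A,T} (union, +1)
FSW@6: {T} ∩ {A,T} = {T} (intersection, +0)
FSWY@6: {T} ∪ {A} = {A,T} (union, +1)
EFSVWY@6: {C,T} ∩ {A,T} = {T} (intersection, +0)
EFNSVWY@6: {T} ∩ {T} = {T} (intersection, +0)
EV@7: {T} ∩ {T} = {T} (intersection, +0)
SW@7: {A} ∪ {G} = {A,G} (union, +1)
FSW@7: {G} ∩ {A,G} = {G} (intersection, +0)
FSWY@7: {G} ∪ {C} = {C,G} (union, +1)
EFSVWY@7: {T} ∪ {C,G} = {C,G,T} (union, +1)
EFNSVWY@7: {C,G,T} ∩ {G} = {G} (intersection, +0)
per-site changes: [3, 3, 4, 3, 3, 4, 3, 3]; total = 26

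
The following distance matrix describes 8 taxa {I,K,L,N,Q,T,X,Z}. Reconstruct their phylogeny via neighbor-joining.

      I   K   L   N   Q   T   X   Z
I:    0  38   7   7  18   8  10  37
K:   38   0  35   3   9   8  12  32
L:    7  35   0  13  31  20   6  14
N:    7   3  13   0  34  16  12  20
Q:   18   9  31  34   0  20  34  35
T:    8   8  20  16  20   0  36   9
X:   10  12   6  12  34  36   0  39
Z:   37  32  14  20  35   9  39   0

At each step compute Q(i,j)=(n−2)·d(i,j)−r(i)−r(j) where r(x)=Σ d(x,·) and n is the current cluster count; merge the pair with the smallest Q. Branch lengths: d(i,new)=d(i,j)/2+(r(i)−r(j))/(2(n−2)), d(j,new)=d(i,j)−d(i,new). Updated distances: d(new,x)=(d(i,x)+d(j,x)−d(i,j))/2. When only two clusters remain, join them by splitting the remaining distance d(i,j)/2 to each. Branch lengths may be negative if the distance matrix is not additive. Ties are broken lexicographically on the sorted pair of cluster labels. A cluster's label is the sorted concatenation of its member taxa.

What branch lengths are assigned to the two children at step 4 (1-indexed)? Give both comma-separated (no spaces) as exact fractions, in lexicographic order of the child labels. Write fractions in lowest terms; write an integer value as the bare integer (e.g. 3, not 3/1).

16/3,25/24

step 1: merge (K,Q) at d=9, Q=-264; branch lengths K→5/6, Q→49/6; new cluster KQ
  updated: d(I,KQ)=47/2, d(KQ,L)=57/2, d(KQ,N)=14, d(KQ,T)=19/2, d(KQ,X)=37/2, d(KQ,Z)=29
step 2: merge (T,Z) at d=9, Q=-403/2; branch lengths T→-9/20, Z→189/20; new cluster TZ
  updated: d(I,TZ)=18, d(KQ,TZ)=59/4, d(L,TZ)=25/2, d(N,TZ)=27/2, d(TZ,X)=33
step 3: merge (KQ,TZ) at d=59/4, Q=-132; branch lengths KQ→133/16, TZ→103/16; new cluster KQTZ
  updated: d(I,KQTZ)=107/8, d(KQTZ,L)=105/8, d(KQTZ,N)=51/8, d(KQTZ,X)=147/8
step 4: merge (KQTZ,N) at d=51/8, Q=-141/2; branch lengths KQTZ→16/3, N→25/24; new cluster KNQTZ
  updated: d(I,KNQTZ)=7, d(KNQTZ,L)=79/8, d(KNQTZ,X)=12
step 5: merge (I,KNQTZ) at d=7, Q=-311/8; branch lengths I→73/32, KNQTZ→151/32; new cluster IKNQTZ
  updated: d(IKNQTZ,L)=79/16, d(IKNQTZ,X)=15/2
step 6: merge (IKNQTZ,L) at d=79/16, Q=-295/16; branch lengths IKNQTZ→103/32, L→55/32; new cluster IKLNQTZ
  updated: d(IKLNQTZ,X)=137/32
step 7: merge (IKLNQTZ,X) at d=137/32; branch lengths IKLNQTZ→137/64, X→137/64; new cluster IKLNQTXZ
final tree: (((I:73/32,(((K:5/6,Q:49/6):133/16,(T:-9/20,Z:189/20):103/16):16/3,N:25/24):151/32):103/32,L:55/32):137/64,X:137/64)
total length: 1771/32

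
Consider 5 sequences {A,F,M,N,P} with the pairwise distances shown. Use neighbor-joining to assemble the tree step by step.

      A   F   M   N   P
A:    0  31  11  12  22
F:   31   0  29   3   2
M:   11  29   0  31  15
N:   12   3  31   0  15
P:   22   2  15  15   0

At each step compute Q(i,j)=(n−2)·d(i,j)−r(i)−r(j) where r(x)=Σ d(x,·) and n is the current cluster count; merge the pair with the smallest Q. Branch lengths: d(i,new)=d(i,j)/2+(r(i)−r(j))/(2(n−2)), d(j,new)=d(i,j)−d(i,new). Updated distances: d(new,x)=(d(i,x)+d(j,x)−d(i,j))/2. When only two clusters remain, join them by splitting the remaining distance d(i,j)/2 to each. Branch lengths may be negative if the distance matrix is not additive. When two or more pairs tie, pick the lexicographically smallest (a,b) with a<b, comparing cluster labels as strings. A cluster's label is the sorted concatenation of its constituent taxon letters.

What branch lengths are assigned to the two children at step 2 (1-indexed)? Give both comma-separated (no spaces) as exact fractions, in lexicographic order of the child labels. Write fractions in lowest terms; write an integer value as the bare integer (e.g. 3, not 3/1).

iteration 1: select A,M (d=11, Q=-129); attach at lengths (23/6, 43/6); label the merged cluster AM
  updated: d(AM,F)=49/2, d(AM,N)=16, d(AM,P)=13
iteration 2: select AM,P (d=13, Q=-115/2); attach at lengths (99/8, 5/8); label the merged cluster AMP
  updated: d(AMP,F)=27/4, d(AMP,N)=9
iteration 3: select AMP,F (d=27/4, Q=-75/4); attach at lengths (51/8, 3/8); label the merged cluster AFMP
  updated: d(AFMP,N)=21/8
iteration 4: select AFMP,N (d=21/8); attach at lengths (21/16, 21/16); label the merged cluster AFMNP
final tree: ((((A:23/6,M:43/6):99/8,P:5/8):51/8,F:3/8):21/16,N:21/16)
total length: 267/8

99/8,5/8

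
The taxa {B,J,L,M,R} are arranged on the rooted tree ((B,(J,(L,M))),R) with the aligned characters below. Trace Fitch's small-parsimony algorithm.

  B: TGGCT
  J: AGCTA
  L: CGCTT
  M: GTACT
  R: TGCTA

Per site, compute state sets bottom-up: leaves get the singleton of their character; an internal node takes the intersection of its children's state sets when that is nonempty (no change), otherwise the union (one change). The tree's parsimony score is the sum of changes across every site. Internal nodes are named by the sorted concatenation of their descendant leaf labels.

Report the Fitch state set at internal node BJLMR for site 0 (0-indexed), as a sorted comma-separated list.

T

LM@0: {C} ∪ {G} = {C,G} (union, +1)
JLM@0: {A} ∪ {C,G} = {A,C,G} (union, +1)
BJLM@0: {T} ∪ {A,C,G} = {A,C,G,T} (union, +1)
BJLMR@0: {A,C,G,T} ∩ {T} = {T} (intersection, +0)
LM@1: {G} ∪ {T} = {G,T} (union, +1)
JLM@1: {G} ∩ {G,T} = {G} (intersection, +0)
BJLM@1: {G} ∩ {G} = {G} (intersection, +0)
BJLMR@1: {G} ∩ {G} = {G} (intersection, +0)
LM@2: {C} ∪ {A} = {A,C} (union, +1)
JLM@2: {C} ∩ {A,C} = {C} (intersection, +0)
BJLM@2: {G} ∪ {C} = {C,G} (union, +1)
BJLMR@2: {C,G} ∩ {C} = {C} (intersection, +0)
LM@3: {T} ∪ {C} = {C,T} (union, +1)
JLM@3: {T} ∩ {C,T} = {T} (intersection, +0)
BJLM@3: {C} ∪ {T} = {C,T} (union, +1)
BJLMR@3: {C,T} ∩ {T} = {T} (intersection, +0)
LM@4: {T} ∩ {T} = {T} (intersection, +0)
JLM@4: {A} ∪ {T} = {A,T} (union, +1)
BJLM@4: {T} ∩ {A,T} = {T} (intersection, +0)
BJLMR@4: {T} ∪ {A} = {A,T} (union, +1)
per-site changes: [3, 1, 2, 2, 2]; total = 10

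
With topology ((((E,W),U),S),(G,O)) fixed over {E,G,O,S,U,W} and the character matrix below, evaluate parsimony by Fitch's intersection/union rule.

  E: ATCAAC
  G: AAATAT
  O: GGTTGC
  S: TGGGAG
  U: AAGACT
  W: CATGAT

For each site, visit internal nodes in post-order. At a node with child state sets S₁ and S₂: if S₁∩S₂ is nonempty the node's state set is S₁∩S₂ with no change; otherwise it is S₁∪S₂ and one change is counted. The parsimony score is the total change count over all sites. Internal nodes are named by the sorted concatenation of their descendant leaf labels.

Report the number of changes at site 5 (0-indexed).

site 0, node EW: E={A} ∪ W={C} → {A,C} (+1)
site 0, node EUW: EW={A,C} ∩ U={A} → {A} (+0)
site 0, node ESUW: EUW={A} ∪ S={T} → {A,T} (+1)
site 0, node GO: G={A} ∪ O={G} → {A,G} (+1)
site 0, node EGOSUW: ESUW={A,T} ∩ GO={A,G} → {A} (+0)
site 1, node EW: E={T} ∪ W={A} → {A,T} (+1)
site 1, node EUW: EW={A,T} ∩ U={A} → {A} (+0)
site 1, node ESUW: EUW={A} ∪ S={G} → {A,G} (+1)
site 1, node GO: G={A} ∪ O={G} → {A,G} (+1)
site 1, node EGOSUW: ESUW={A,G} ∩ GO={A,G} → {A,G} (+0)
site 2, node EW: E={C} ∪ W={T} → {C,T} (+1)
site 2, node EUW: EW={C,T} ∪ U={G} → {C,G,T} (+1)
site 2, node ESUW: EUW={C,G,T} ∩ S={G} → {G} (+0)
site 2, node GO: G={A} ∪ O={T} → {A,T} (+1)
site 2, node EGOSUW: ESUW={G} ∪ GO={A,T} → {A,G,T} (+1)
site 3, node EW: E={A} ∪ W={G} → {A,G} (+1)
site 3, node EUW: EW={A,G} ∩ U={A} → {A} (+0)
site 3, node ESUW: EUW={A} ∪ S={G} → {A,G} (+1)
site 3, node GO: G={T} ∩ O={T} → {T} (+0)
site 3, node EGOSUW: ESUW={A,G} ∪ GO={T} → {A,G,T} (+1)
site 4, node EW: E={A} ∩ W={A} → {A} (+0)
site 4, node EUW: EW={A} ∪ U={C} → {A,C} (+1)
site 4, node ESUW: EUW={A,C} ∩ S={A} → {A} (+0)
site 4, node GO: G={A} ∪ O={G} → {A,G} (+1)
site 4, node EGOSUW: ESUW={A} ∩ GO={A,G} → {A} (+0)
site 5, node EW: E={C} ∪ W={T} → {C,T} (+1)
site 5, node EUW: EW={C,T} ∩ U={T} → {T} (+0)
site 5, node ESUW: EUW={T} ∪ S={G} → {G,T} (+1)
site 5, node GO: G={T} ∪ O={C} → {C,T} (+1)
site 5, node EGOSUW: ESUW={G,T} ∩ GO={C,T} → {T} (+0)
per-site changes: [3, 3, 4, 3, 2, 3]; total = 18

3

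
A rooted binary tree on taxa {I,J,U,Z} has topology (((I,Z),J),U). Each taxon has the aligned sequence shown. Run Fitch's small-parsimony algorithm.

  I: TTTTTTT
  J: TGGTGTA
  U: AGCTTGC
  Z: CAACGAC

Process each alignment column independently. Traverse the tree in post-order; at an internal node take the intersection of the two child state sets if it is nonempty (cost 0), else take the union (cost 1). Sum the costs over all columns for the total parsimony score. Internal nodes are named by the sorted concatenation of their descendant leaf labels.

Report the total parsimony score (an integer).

14

IZ@0: {T} ∪ {C} = {C,T} (union, +1)
IJZ@0: {C,T} ∩ {T} = {T} (intersection, +0)
IJUZ@0: {T} ∪ {A} = {A,T} (union, +1)
IZ@1: {T} ∪ {A} = {A,T} (union, +1)
IJZ@1: {A,T} ∪ {G} = {A,G,T} (union, +1)
IJUZ@1: {A,G,T} ∩ {G} = {G} (intersection, +0)
IZ@2: {T} ∪ {A} = {A,T} (union, +1)
IJZ@2: {A,T} ∪ {G} = {A,G,T} (union, +1)
IJUZ@2: {A,G,T} ∪ {C} = {A,C,G,T} (union, +1)
IZ@3: {T} ∪ {C} = {C,T} (union, +1)
IJZ@3: {C,T} ∩ {T} = {T} (intersection, +0)
IJUZ@3: {T} ∩ {T} = {T} (intersection, +0)
IZ@4: {T} ∪ {G} = {G,T} (union, +1)
IJZ@4: {G,T} ∩ {G} = {G} (intersection, +0)
IJUZ@4: {G} ∪ {T} = {G,T} (union, +1)
IZ@5: {T} ∪ {A} = {A,T} (union, +1)
IJZ@5: {A,T} ∩ {T} = {T} (intersection, +0)
IJUZ@5: {T} ∪ {G} = {G,T} (union, +1)
IZ@6: {T} ∪ {C} = {C,T} (union, +1)
IJZ@6: {C,T} ∪ {A} = {A,C,T} (union, +1)
IJUZ@6: {A,C,T} ∩ {C} = {C} (intersection, +0)
per-site changes: [2, 2, 3, 1, 2, 2, 2]; total = 14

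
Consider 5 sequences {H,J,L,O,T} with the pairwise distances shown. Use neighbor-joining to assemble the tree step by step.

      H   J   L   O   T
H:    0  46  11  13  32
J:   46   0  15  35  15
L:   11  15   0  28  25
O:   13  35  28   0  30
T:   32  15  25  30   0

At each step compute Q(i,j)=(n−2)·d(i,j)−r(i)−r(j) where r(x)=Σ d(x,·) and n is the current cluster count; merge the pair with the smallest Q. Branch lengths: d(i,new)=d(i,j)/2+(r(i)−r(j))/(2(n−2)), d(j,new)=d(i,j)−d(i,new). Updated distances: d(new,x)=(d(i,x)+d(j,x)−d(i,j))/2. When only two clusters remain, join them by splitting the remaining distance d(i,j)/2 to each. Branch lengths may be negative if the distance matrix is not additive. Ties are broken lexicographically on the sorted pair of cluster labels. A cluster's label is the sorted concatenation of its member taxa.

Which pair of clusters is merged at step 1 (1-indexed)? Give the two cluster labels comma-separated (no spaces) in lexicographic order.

iteration 1: select H,O (d=13, Q=-169); attach at lengths (35/6, 43/6); label the merged cluster HO
  updated: d(HO,J)=34, d(HO,L)=13, d(HO,T)=49/2
iteration 2: select HO,L (d=13, Q=-197/2); attach at lengths (89/8, 15/8); label the merged cluster HLO
  updated: d(HLO,J)=18, d(HLO,T)=73/4
iteration 3: select HLO,J (d=18, Q=-205/4); attach at lengths (85/8, 59/8); label the merged cluster HJLO
  updated: d(HJLO,T)=61/8
iteration 4: select HJLO,T (d=61/8); attach at lengths (61/16, 61/16); label the merged cluster HJLOT
final tree: ((((H:35/6,O:43/6):89/8,L:15/8):85/8,J:59/8):61/16,T:61/16)
total length: 413/8

H,O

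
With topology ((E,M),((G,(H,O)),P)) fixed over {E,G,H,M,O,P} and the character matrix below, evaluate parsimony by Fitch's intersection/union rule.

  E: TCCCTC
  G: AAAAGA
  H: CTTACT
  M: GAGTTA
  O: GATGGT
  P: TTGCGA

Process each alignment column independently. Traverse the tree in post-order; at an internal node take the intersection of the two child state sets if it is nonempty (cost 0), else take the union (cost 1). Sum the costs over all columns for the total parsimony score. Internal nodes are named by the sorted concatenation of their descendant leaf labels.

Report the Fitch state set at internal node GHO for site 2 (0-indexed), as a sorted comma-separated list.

[col 0] EM: children E:{T}, M:{G} ∪→ {G,T}; cost 1
[col 0] HO: children H:{C}, O:{G} ∪→ {C,G}; cost 1
[col 0] GHO: children G:{A}, HO:{C,G} ∪→ {A,C,G}; cost 1
[col 0] GHOP: children GHO:{A,C,G}, P:{T} ∪→ {A,C,G,T}; cost 1
[col 0] EGHMOP: children EM:{G,T}, GHOP:{A,C,G,T} ∩→ {G,T}; cost 0
[col 1] EM: children E:{C}, M:{A} ∪→ {A,C}; cost 1
[col 1] HO: children H:{T}, O:{A} ∪→ {A,T}; cost 1
[col 1] GHO: children G:{A}, HO:{A,T} ∩→ {A}; cost 0
[col 1] GHOP: children GHO:{A}, P:{T} ∪→ {A,T}; cost 1
[col 1] EGHMOP: children EM:{A,C}, GHOP:{A,T} ∩→ {A}; cost 0
[col 2] EM: children E:{C}, M:{G} ∪→ {C,G}; cost 1
[col 2] HO: children H:{T}, O:{T} ∩→ {T}; cost 0
[col 2] GHO: children G:{A}, HO:{T} ∪→ {A,T}; cost 1
[col 2] GHOP: children GHO:{A,T}, P:{G} ∪→ {A,G,T}; cost 1
[col 2] EGHMOP: children EM:{C,G}, GHOP:{A,G,T} ∩→ {G}; cost 0
[col 3] EM: children E:{C}, M:{T} ∪→ {C,T}; cost 1
[col 3] HO: children H:{A}, O:{G} ∪→ {A,G}; cost 1
[col 3] GHO: children G:{A}, HO:{A,G} ∩→ {A}; cost 0
[col 3] GHOP: children GHO:{A}, P:{C} ∪→ {A,C}; cost 1
[col 3] EGHMOP: children EM:{C,T}, GHOP:{A,C} ∩→ {C}; cost 0
[col 4] EM: children E:{T}, M:{T} ∩→ {T}; cost 0
[col 4] HO: children H:{C}, O:{G} ∪→ {C,G}; cost 1
[col 4] GHO: children G:{G}, HO:{C,G} ∩→ {G}; cost 0
[col 4] GHOP: children GHO:{G}, P:{G} ∩→ {G}; cost 0
[col 4] EGHMOP: children EM:{T}, GHOP:{G} ∪→ {G,T}; cost 1
[col 5] EM: children E:{C}, M:{A} ∪→ {A,C}; cost 1
[col 5] HO: children H:{T}, O:{T} ∩→ {T}; cost 0
[col 5] GHO: children G:{A}, HO:{T} ∪→ {A,T}; cost 1
[col 5] GHOP: children GHO:{A,T}, P:{A} ∩→ {A}; cost 0
[col 5] EGHMOP: children EM:{A,C}, GHOP:{A} ∩→ {A}; cost 0
per-site changes: [4, 3, 3, 3, 2, 2]; total = 17

A,T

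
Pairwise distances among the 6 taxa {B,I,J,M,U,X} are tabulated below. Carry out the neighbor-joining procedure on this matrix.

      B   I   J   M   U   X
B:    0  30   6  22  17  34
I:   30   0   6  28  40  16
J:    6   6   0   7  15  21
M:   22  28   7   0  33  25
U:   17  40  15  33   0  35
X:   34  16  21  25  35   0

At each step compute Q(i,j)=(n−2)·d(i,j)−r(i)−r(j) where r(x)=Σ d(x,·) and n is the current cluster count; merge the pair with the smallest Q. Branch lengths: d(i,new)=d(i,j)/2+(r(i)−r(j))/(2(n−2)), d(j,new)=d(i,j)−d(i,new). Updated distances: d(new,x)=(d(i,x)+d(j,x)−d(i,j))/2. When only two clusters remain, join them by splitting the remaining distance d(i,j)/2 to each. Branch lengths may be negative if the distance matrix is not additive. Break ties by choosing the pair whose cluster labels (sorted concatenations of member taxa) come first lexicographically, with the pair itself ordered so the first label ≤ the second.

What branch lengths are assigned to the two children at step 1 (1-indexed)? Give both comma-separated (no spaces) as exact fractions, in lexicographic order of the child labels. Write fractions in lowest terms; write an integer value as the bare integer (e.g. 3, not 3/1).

1. join I+X (d=16, Q=-187) ⇒ IX; edges |I|=53/8, |X|=75/8
  updated: d(B,IX)=24, d(IX,J)=11/2, d(IX,M)=37/2, d(IX,U)=59/2
2. join B+U (d=17, Q=-225/2) ⇒ BU; edges |B|=17/4, |U|=51/4
  updated: d(BU,IX)=73/4, d(BU,J)=2, d(BU,M)=19
3. join BU+J (d=2, Q=-199/4) ⇒ BJU; edges |BU|=115/16, |J|=-83/16
  updated: d(BJU,IX)=87/8, d(BJU,M)=12
4. join BJU+IX (d=87/8, Q=-331/8) ⇒ BIJUX; edges |BJU|=35/16, |IX|=139/16
  updated: d(BIJUX,M)=157/16
5. join BIJUX+M (d=157/16) ⇒ BIJMUX; edges |BIJUX|=157/32, |M|=157/32
final tree: ((((B:17/4,U:51/4):115/16,J:-83/16):35/16,(I:53/8,X:75/8):139/16):157/32,M:157/32)
total length: 891/16

53/8,75/8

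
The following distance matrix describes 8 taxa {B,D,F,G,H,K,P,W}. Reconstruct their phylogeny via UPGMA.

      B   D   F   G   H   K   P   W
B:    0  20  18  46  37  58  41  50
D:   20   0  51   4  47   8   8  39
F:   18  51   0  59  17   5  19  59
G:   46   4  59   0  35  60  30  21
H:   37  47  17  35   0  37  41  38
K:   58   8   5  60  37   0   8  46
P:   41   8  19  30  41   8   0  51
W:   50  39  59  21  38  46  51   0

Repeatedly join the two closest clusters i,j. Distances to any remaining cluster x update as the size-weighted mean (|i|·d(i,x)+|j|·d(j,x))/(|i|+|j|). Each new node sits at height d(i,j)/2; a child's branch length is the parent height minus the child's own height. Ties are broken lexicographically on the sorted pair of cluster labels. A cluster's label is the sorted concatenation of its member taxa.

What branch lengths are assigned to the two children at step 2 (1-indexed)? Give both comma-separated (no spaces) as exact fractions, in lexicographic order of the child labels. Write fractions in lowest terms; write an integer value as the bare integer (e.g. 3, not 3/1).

5/2,5/2

step 1: merge (D,G) at d=4; branch lengths D→2, G→2; new cluster DG
  updated: d(B,DG)=33, d(DG,F)=55, d(DG,H)=41, d(DG,K)=34, d(DG,P)=19, d(DG,W)=30
step 2: merge (F,K) at d=5; branch lengths F→5/2, K→5/2; new cluster FK
  updated: d(B,FK)=38, d(DG,FK)=89/2, d(FK,H)=27, d(FK,P)=27/2, d(FK,W)=105/2
step 3: merge (FK,P) at d=27/2; branch lengths FK→17/4, P→27/4; new cluster FKP
  updated: d(B,FKP)=39, d(DG,FKP)=36, d(FKP,H)=95/3, d(FKP,W)=52
step 4: merge (DG,W) at d=30; branch lengths DG→13, W→15; new cluster DGW
  updated: d(B,DGW)=116/3, d(DGW,FKP)=124/3, d(DGW,H)=40
step 5: merge (FKP,H) at d=95/3; branch lengths FKP→109/12, H→95/6; new cluster FHKP
  updated: d(B,FHKP)=77/2, d(DGW,FHKP)=41
step 6: merge (B,FHKP) at d=77/2; branch lengths B→77/4, FHKP→41/12; new cluster BFHKP
  updated: d(BFHKP,DGW)=608/15
step 7: merge (BFHKP,DGW) at d=608/15; branch lengths BFHKP→61/60, DGW→79/15; new cluster BDFGHKPW
final tree: ((B:77/4,(((F:5/2,K:5/2):17/4,P:27/4):109/12,H:95/6):41/12):61/60,((D:2,G:2):13,W:15):79/15)
total length: 1528/15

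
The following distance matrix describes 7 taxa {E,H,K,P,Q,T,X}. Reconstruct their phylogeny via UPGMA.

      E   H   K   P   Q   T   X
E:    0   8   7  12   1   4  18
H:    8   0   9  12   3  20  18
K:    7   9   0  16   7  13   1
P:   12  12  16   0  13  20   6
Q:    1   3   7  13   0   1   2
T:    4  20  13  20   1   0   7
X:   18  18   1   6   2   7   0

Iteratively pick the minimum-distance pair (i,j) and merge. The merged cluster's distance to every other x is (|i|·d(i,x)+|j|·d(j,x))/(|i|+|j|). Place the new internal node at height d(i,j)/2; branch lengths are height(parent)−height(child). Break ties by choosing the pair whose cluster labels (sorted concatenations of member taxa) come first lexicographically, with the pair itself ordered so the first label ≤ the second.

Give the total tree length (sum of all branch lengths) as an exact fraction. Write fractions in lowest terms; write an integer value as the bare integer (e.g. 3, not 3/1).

1543/60

step 1: merge (E,Q) at d=1; branch lengths E→1/2, Q→1/2; new cluster EQ
  updated: d(EQ,H)=11/2, d(EQ,K)=7, d(EQ,P)=25/2, d(EQ,T)=5/2, d(EQ,X)=10
step 2: merge (K,X) at d=1; branch lengths K→1/2, X→1/2; new cluster KX
  updated: d(EQ,KX)=17/2, d(H,KX)=27/2, d(KX,P)=11, d(KX,T)=10
step 3: merge (EQ,T) at d=5/2; branch lengths EQ→3/4, T→5/4; new cluster EQT
  updated: d(EQT,H)=31/3, d(EQT,KX)=9, d(EQT,P)=15
step 4: merge (EQT,KX) at d=9; branch lengths EQT→13/4, KX→4; new cluster EKQTX
  updated: d(EKQTX,H)=58/5, d(EKQTX,P)=67/5
step 5: merge (EKQTX,H) at d=58/5; branch lengths EKQTX→13/10, H→29/5; new cluster EHKQTX
  updated: d(EHKQTX,P)=79/6
step 6: merge (EHKQTX,P) at d=79/6; branch lengths EHKQTX→47/60, P→79/12; new cluster EHKPQTX
final tree: (((((E:1/2,Q:1/2):3/4,T:5/4):13/4,(K:1/2,X:1/2):4):13/10,H:29/5):47/60,P:79/12)
total length: 1543/60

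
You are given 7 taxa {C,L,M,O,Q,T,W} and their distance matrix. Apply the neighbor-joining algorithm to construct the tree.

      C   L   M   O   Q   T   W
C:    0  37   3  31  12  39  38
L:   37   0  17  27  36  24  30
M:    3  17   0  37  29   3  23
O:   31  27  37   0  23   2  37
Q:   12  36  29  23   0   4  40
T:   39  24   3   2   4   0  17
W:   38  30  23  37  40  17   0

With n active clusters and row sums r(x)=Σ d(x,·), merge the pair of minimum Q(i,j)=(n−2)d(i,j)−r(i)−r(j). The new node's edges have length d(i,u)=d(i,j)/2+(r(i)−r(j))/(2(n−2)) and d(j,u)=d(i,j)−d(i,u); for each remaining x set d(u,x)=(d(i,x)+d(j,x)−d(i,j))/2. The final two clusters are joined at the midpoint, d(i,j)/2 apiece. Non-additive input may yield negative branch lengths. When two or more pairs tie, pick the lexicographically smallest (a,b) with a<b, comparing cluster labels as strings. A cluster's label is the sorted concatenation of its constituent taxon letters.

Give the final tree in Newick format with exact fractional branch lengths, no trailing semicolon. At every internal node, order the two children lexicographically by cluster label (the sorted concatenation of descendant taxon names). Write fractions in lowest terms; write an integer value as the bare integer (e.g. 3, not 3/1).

((((C:63/10,M:-33/10):141/16,((O:63/8,T:-47/8):3,Q:19/2):111/16):55/16,L:215/16):265/32,W:265/32)

iteration 1: select C,M (d=3, Q=-257); attach at lengths (63/10, -33/10); label the merged cluster CM
  updated: d(CM,L)=51/2, d(CM,O)=65/2, d(CM,Q)=19, d(CM,T)=39/2, d(CM,W)=29
iteration 2: select O,T (d=2, Q=-180); attach at lengths (63/8, -47/8); label the merged cluster OT
  updated: d(CM,OT)=25, d(L,OT)=49/2, d(OT,Q)=25/2, d(OT,W)=26
iteration 3: select OT,Q (d=25/2, Q=-158); attach at lengths (3, 19/2); label the merged cluster OQT
  updated: d(CM,OQT)=63/4, d(L,OQT)=24, d(OQT,W)=107/4
iteration 4: select CM,OQT (d=63/4, Q=-421/4); attach at lengths (141/16, 111/16); label the merged cluster CMOQT
  updated: d(CMOQT,L)=135/8, d(CMOQT,W)=20
iteration 5: select CMOQT,L (d=135/8, Q=-535/8); attach at lengths (55/16, 215/16); label the merged cluster CLMOQT
  updated: d(CLMOQT,W)=265/16
iteration 6: select CLMOQT,W (d=265/16); attach at lengths (265/32, 265/32); label the merged cluster CLMOQTW
final tree: ((((C:63/10,M:-33/10):141/16,((O:63/8,T:-47/8):3,Q:19/2):111/16):55/16,L:215/16):265/32,W:265/32)
total length: 1067/16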